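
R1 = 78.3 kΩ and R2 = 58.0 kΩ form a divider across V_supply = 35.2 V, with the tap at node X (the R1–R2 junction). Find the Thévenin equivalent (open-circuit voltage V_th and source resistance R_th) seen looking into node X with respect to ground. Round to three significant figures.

V_th ≈ 15.0 V, R_th ≈ 33.3 kΩ

V_th is the unloaded tap voltage: V_supply · R2/(R1+R2) = 35.2 × 0.4255 = 14.98 V.
Looking into X with the source shorted: R_th = R1·R2/(R1+R2) = 78.30 × 58.0/136.3 = 33.32 kΩ.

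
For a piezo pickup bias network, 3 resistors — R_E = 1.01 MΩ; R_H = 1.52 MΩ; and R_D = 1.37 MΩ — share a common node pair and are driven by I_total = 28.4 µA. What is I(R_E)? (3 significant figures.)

Total conductance ΣG = 1/1.01 + 1/1.52 + 1/1.37 = 2.378 (units of 1/MΩ).
R_E takes the fraction G_k/ΣG = 0.9901/2.378 = 0.4164, so I = 28.4 × 0.4164 = 11.82 µA.

I ≈ 11.8 µA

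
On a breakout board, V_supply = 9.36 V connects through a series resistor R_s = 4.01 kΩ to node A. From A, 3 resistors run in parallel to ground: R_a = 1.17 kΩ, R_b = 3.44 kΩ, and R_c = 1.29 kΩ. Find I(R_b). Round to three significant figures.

I ≈ 0.313 mA

Equivalent of the parallel group: R_p = 0.5207 kΩ.
Node voltage V_A = V_supply · R_p/(R_s + R_p) = 9.36 × 0.1149 = 1.076 V.
I(R_b) = V_A / R_b = 1.076/3.44 = 0.3127 mA.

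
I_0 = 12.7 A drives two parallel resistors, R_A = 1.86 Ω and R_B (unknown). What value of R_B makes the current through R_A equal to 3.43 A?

The fraction through R_A equals R_B/(R_A+R_B).
With f = 0.2701, R_B = R_A · f/(1−f) = 1.86 × 0.3700 = 0.6882 Ω.

R_B ≈ 0.688 Ω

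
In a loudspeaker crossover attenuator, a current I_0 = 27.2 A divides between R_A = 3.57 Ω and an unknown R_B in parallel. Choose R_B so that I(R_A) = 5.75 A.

In a two-way split, I_A/I_0 = R_B/(R_A + R_B).
With f = 0.2114, R_B = R_A · f/(1−f) = 3.57 × 0.2681 = 0.9570 Ω.

R_B ≈ 0.957 Ω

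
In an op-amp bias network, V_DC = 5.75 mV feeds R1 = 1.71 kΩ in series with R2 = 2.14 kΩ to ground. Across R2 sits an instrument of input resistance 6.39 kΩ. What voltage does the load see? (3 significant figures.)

First combine the lower leg with the load: R2 ‖ R_L = 1.603 kΩ.
Then V_out = V_DC · R2'/(R1 + R2') = 5.75 × 1.603/3.313 = 2.782 mV.
(Unloaded it would be 3.20 mV; the load pulls it down.)

V_out ≈ 2.78 mV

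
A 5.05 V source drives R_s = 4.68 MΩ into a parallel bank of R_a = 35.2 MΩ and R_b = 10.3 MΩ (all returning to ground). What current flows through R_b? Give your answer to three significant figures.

I ≈ 0.309 µA

Equivalent of the parallel group: R_p = 7.968 MΩ.
Node voltage V_A = V_supply · R_p/(R_s + R_p) = 5.05 × 0.6300 = 3.181 V.
I(R_b) = V_A / R_b = 3.181/10.3 = 0.3089 µA.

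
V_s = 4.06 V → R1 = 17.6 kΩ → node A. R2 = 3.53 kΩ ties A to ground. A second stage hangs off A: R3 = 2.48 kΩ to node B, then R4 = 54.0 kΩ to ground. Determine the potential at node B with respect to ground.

V_B ≈ 0.616 V

Looking into the second stage from A: R3 + R4 = 56.48 kΩ appears in parallel with R2.
R2 ‖ (R3+R4) = 3.322 kΩ.
First divider: V_A = V_s · 3.322/(17.6 + 3.322) = 0.6447 V.
Then the unloaded second divider: V_B = V_A × R4/(R3+R4) = 0.6447 × 0.9561 = 0.6164 V.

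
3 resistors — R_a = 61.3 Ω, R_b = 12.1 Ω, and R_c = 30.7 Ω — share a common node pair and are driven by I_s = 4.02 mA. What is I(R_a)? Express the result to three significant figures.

I ≈ 0.499 mA

Total conductance ΣG = 1/61.3 + 1/12.1 + 1/30.7 = 0.1315 (units of 1/Ω).
Current divider: I(R_a) = I_s · G_k/ΣG = 4.02 × (0.01631/0.1315) = 4.02 × 0.1240 = 0.4986 mA.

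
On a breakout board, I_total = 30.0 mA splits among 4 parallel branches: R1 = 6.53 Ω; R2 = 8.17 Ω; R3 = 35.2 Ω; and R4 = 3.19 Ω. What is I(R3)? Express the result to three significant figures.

ΣG = 1/6.53 + 1/8.17 + 1/35.2 + 1/3.19 = 0.6174.
R3 takes the fraction G_k/ΣG = 0.02841/0.6174 = 0.04601, so I = 30.0 × 0.04601 = 1.380 mA.

I ≈ 1.38 mA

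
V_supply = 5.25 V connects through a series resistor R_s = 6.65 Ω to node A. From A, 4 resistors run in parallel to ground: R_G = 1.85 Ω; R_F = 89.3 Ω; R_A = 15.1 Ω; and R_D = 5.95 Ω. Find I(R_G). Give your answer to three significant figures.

Combine the parallel branches: R_p = (1/1.85 + 1/89.3 + 1/15.1 + 1/5.95)⁻¹ = 1.272 Ω.
V_A = 5.25 × 1.272/7.922 = 0.8431 V.
I(R_G) = V_A / R_G = 0.8431/1.85 = 0.4557 A.
(Equivalently: I_total = 0.6627 A, then current-divider fraction G_k/ΣG = 0.6877.)

I ≈ 0.456 A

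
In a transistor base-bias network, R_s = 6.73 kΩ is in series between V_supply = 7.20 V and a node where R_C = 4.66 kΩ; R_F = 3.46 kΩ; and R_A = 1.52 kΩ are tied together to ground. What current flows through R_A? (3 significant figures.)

I ≈ 0.537 mA

Equivalent of the parallel group: R_p = 0.8610 kΩ.
V_A = 7.20 × 0.8610/7.591 = 0.8166 V.
I(R_A) = V_A / R_A = 0.8166/1.52 = 0.5372 mA.
(Check via current divider: I_total = 0.9485 mA; share G_k/ΣG = 0.5664 → same result.)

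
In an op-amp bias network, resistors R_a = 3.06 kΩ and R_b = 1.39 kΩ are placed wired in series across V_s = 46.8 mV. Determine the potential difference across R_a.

V ≈ 32.2 mV

Series total: ΣR = 3.06 + 1.39 = 4.450 kΩ.
Voltage divider: V = V_s · (3.060 / 4.450) = 46.8 × 0.6876 = 32.18 mV.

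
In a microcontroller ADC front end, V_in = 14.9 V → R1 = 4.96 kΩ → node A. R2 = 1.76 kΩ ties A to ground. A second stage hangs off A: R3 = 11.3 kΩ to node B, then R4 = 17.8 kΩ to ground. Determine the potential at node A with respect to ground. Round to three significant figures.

Node A sees R2 in parallel with the series input of stage 2, R3 + R4 = 29.10 kΩ.
R2 ‖ (R3+R4) = 1.660 kΩ.
First divider: V_A = V_in · 1.660/(4.96 + 1.660) = 3.736 V.

V_A ≈ 3.74 V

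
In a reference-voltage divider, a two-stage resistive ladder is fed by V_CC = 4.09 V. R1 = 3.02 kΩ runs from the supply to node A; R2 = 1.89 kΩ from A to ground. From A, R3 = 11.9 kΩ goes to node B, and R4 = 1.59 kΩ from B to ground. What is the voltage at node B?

Looking into the second stage from A: R3 + R4 = 13.49 kΩ appears in parallel with R2.
R2 ‖ (R3+R4) = 1.658 kΩ.
First divider: V_A = V_CC · 1.658/(3.02 + 1.658) = 1.449 V.
Then the unloaded second divider: V_B = V_A × R4/(R3+R4) = 1.449 × 0.1179 = 0.1708 V.

V_B ≈ 0.171 V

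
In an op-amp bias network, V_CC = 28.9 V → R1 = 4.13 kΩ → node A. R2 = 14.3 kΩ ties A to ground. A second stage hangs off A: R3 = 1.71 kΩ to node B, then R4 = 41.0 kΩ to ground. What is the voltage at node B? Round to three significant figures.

V_B ≈ 20.0 V

The second stage (R3 + R4 = 42.71 kΩ) loads node A in parallel with R2.
R2 ‖ (R3+R4) = 10.71 kΩ.
First divider: V_A = V_CC · 10.71/(4.13 + 10.71) = 20.86 V.
V_B = V_A × 0.9600 = 20.02 V.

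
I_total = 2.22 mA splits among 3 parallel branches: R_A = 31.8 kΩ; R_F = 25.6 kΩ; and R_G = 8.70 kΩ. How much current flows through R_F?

I ≈ 0.468 mA

ΣG = 1/31.8 + 1/25.6 + 1/8.70 = 0.1855.
By the current-divider rule, I = I_total · G_k/ΣG = 2.22 × 0.2106 = 0.4676 mA.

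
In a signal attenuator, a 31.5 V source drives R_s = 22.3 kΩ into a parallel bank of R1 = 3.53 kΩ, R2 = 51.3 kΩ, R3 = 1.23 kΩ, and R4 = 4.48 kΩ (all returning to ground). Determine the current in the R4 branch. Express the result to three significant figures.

I ≈ 0.228 mA

Equivalent of the parallel group: R_p = 0.7468 kΩ.
Node voltage V_A = V_supply · R_p/(R_s + R_p) = 31.5 × 0.03240 = 1.021 V.
I(R4) = V_A / R4 = 1.021/4.48 = 0.2278 mA.
(Equivalently: I_total = 1.367 mA, then current-divider fraction G_k/ΣG = 0.1667.)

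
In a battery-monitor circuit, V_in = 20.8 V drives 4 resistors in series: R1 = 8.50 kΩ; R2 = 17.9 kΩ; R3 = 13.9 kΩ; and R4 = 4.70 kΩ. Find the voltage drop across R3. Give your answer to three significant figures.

V ≈ 6.42 V

ΣR = 8.50 + 17.9 + 13.9 + 4.70 = 45.00 kΩ.
By the voltage-divider rule, V = 20.8 × 13.90/45.00 = 6.425 V.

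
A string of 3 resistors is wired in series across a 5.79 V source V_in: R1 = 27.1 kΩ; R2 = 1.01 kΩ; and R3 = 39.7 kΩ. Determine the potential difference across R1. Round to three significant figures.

ΣR = 27.1 + 1.01 + 39.7 = 67.81 kΩ.
By the voltage-divider rule, V = 5.79 × 27.10/67.81 = 2.314 V.

V ≈ 2.31 V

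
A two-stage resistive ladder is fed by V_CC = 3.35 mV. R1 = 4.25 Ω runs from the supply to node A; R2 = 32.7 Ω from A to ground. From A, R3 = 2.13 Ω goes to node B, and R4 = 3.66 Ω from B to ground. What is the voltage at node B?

V_B ≈ 1.14 mV

The second stage (R3 + R4 = 5.790 Ω) loads node A in parallel with R2.
Effective lower resistance at A: R2 ‖ 5.790 = 4.919 Ω.
V_A = 3.35 × 4.919/(4.25 + 4.919) = 1.797 mV.
V_B = V_A × 0.6321 = 1.136 mV.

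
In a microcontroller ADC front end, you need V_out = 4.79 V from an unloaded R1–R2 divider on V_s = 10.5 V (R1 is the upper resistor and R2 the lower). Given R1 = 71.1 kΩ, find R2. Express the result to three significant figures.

R2 ≈ 59.6 kΩ

V_out/V_s = R2/(R1+R2) = 0.4562.
Rearranging, R2 = R1·k/(1−k) = 71.1 × 0.8389 = 59.64 kΩ.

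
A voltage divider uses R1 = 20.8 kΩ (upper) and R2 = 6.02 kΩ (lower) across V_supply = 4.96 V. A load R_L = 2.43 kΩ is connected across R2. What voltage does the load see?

R2 ‖ R_L = (6.02 × 2.43)/(6.02 + 2.43) = 1.731 kΩ.
Then V_out = V_supply · R2'/(R1 + R2') = 4.96 × 1.731/22.53 = 0.3811 V.

V_out ≈ 0.381 V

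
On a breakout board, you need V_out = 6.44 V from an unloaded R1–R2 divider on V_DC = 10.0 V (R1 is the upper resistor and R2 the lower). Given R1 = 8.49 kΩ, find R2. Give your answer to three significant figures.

R2 ≈ 15.4 kΩ

V_out/V_DC = R2/(R1+R2) = 0.6440.
R2 = R1 · 0.6440/(1 − 0.6440) = 15.36 kΩ.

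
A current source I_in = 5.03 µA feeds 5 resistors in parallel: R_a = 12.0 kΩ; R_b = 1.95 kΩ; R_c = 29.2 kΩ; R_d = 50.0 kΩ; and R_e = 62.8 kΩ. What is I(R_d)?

I ≈ 0.151 µA

Conductances: ΣG = 1/12.0 + 1/1.95 + 1/29.2 + 1/50.0 + 1/62.8 = 0.6663 (1/kΩ).
R_d takes the fraction G_k/ΣG = 0.02000/0.6663 = 0.03002, so I = 5.03 × 0.03002 = 0.1510 µA.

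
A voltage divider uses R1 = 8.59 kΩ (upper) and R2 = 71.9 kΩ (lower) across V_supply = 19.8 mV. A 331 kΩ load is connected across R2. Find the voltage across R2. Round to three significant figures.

The load sits in parallel with R2, giving an effective lower resistance R2' = R2·R_L/(R2+R_L) = 59.07 kΩ.
Voltage divider with the loaded lower leg: V_out = 19.8 × 59.07/(8.59 + 59.07) = 19.8 × 0.8730 = 17.29 mV.

V_out ≈ 17.3 mV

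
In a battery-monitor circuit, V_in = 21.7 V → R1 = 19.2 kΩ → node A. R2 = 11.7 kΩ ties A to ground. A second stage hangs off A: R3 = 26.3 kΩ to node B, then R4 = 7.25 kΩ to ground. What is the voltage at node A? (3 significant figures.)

The second stage (R3 + R4 = 33.55 kΩ) loads node A in parallel with R2.
R2 ‖ (R3+R4) = 8.675 kΩ.
So V_A = 21.7 × 0.3112 = 6.753 V.

V_A ≈ 6.75 V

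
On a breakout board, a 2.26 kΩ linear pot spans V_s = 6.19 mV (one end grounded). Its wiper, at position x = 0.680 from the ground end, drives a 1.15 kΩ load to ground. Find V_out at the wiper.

Split the track: R_lower = x·R_p = 1.537 kΩ, R_upper = (1−x)·R_p = 0.7232 kΩ.
R_L loads the lower segment: effective lower R = 0.6578 kΩ.
Then V_out = V_s · 0.6578/(0.7232 + 0.6578) = 2.948 mV.
(Unloaded: V_out = x·V_s = 4.21 mV.)

V_out ≈ 2.95 mV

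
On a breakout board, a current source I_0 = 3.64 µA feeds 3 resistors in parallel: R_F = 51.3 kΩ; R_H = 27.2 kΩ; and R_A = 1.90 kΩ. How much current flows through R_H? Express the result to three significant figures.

Total conductance ΣG = 1/51.3 + 1/27.2 + 1/1.90 = 0.5826 (units of 1/kΩ).
Current divider: I(R_H) = I_0 · G_k/ΣG = 3.64 × (0.03676/0.5826) = 3.64 × 0.06311 = 0.2297 µA.

I ≈ 0.230 µA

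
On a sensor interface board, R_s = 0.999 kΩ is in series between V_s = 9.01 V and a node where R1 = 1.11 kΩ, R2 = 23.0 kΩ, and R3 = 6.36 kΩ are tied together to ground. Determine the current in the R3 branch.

I ≈ 0.674 mA

Combine the parallel branches: R_p = (1/1.11 + 1/23.0 + 1/6.36)⁻¹ = 0.9078 kΩ.
V_A by voltage divider: V_A = 9.01 × 0.9078/(0.999 + 0.9078) = 4.289 V.
Branch current I = V_A/R3 = 4.289/6.36 = 0.6744 mA.
(Check via current divider: I_total = 4.725 mA; share G_k/ΣG = 0.1427 → same result.)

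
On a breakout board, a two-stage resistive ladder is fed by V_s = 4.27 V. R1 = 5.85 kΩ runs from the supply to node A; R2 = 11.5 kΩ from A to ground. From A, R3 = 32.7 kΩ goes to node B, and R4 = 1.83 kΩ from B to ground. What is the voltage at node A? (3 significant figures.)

Node A sees R2 in parallel with the series input of stage 2, R3 + R4 = 34.53 kΩ.
Effective lower resistance at A: R2 ‖ 34.53 = 8.627 kΩ.
First divider: V_A = V_s · 8.627/(5.85 + 8.627) = 2.545 V.

V_A ≈ 2.54 V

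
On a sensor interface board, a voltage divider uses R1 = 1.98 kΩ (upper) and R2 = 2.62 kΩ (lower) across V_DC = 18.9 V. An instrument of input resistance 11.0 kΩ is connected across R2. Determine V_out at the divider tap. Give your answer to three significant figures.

The load sits in parallel with R2, giving an effective lower resistance R2' = R2·R_L/(R2+R_L) = 2.116 kΩ.
Now apply the divider: V_out = 18.9 × 0.5166 = 9.764 V.

V_out ≈ 9.76 V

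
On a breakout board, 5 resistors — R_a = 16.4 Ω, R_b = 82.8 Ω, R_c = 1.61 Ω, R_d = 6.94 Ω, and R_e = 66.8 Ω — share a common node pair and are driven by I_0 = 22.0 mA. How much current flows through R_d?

I ≈ 3.72 mA

ΣG = 1/16.4 + 1/82.8 + 1/1.61 + 1/6.94 + 1/66.8 = 0.8532.
By the current-divider rule, I = I_0 · G_k/ΣG = 22.0 × 0.1689 = 3.715 mA.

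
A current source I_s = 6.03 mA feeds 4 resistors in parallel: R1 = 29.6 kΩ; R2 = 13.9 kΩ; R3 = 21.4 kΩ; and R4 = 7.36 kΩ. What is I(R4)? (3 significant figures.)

Conductances: ΣG = 1/29.6 + 1/13.9 + 1/21.4 + 1/7.36 = 0.2883 (1/kΩ).
R4 takes the fraction G_k/ΣG = 0.1359/0.2883 = 0.4712, so I = 6.03 × 0.4712 = 2.842 mA.

I ≈ 2.84 mA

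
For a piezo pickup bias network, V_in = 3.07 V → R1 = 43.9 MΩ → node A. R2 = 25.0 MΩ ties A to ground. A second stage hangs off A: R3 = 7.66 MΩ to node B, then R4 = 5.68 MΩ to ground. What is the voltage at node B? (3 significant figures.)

V_B ≈ 0.216 V

Looking into the second stage from A: R3 + R4 = 13.34 MΩ appears in parallel with R2.
Effective lower resistance at A: R2 ‖ 13.34 = 8.698 MΩ.
V_A = 3.07 × 8.698/(43.9 + 8.698) = 0.5077 V.
V_B = V_A × 0.4258 = 0.2162 V.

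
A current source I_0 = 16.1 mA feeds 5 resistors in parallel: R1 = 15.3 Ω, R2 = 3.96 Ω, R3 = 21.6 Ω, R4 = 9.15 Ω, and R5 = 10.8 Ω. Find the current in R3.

Total conductance ΣG = 1/15.3 + 1/3.96 + 1/21.6 + 1/9.15 + 1/10.8 = 0.5661 (units of 1/Ω).
R3 takes the fraction G_k/ΣG = 0.04630/0.5661 = 0.08179, so I = 16.1 × 0.08179 = 1.317 mA.

I ≈ 1.32 mA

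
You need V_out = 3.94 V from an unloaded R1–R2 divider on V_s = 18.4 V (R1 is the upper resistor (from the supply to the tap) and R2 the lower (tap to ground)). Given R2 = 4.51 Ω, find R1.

The divider ratio is R2/(R1+R2) = 3.94/18.4 = 0.2141.
R1 = R2·(1/k − 1) = 4.51 × 3.670 = 16.55 Ω.

R1 ≈ 16.6 Ω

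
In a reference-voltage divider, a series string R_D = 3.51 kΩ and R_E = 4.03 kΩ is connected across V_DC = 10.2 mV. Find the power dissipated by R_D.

P ≈ 6.42 nW

Series current I = V_DC/ΣR = 10.2/7.540 = 1.353 µA.
P = I²R = 1.830 × 3.51 = 6.423 nW.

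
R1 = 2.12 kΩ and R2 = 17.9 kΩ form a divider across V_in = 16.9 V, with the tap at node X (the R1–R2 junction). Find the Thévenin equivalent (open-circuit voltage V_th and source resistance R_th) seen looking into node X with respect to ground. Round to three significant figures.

V_th ≈ 15.1 V, R_th ≈ 1.90 kΩ

V_th is the unloaded tap voltage: V_in · R2/(R1+R2) = 16.9 × 0.8941 = 15.11 V.
With V_in suppressed (replaced by a short), R_th = R1 ‖ R2 = (2.120 × 17.9)/(2.120 + 17.9) = 1.896 kΩ.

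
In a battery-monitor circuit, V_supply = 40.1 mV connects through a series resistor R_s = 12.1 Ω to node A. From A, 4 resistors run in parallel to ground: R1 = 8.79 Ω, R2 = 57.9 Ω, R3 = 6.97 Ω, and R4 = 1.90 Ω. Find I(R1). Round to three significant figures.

I ≈ 0.427 mA

Combine the parallel branches: R_p = (1/8.79 + 1/57.9 + 1/6.97 + 1/1.90)⁻¹ = 1.249 Ω.
V_A by voltage divider: V_A = 40.1 × 1.249/(12.1 + 1.249) = 3.751 mV.
Branch current I = V_A/R1 = 3.751/8.79 = 0.4268 mA.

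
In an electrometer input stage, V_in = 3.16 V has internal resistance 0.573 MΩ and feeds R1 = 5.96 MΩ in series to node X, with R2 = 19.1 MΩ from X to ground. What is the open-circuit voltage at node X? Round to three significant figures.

V_th ≈ 2.35 V

R1' = 0.573 + 5.96 = 6.533 MΩ (source resistance + R1).
With X open, the divider is unloaded: V_th = 3.16 × 19.1/25.63 = 2.355 V.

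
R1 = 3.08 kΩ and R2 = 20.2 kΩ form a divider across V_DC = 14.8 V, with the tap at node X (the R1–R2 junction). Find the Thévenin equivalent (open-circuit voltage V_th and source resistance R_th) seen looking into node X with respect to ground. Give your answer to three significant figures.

V_th ≈ 12.8 V, R_th ≈ 2.67 kΩ

With X open, the divider is unloaded: V_th = 14.8 × 20.2/23.28 = 12.84 V.
With V_DC suppressed (replaced by a short), R_th = R1 ‖ R2 = (3.080 × 20.2)/(3.080 + 20.2) = 2.673 kΩ.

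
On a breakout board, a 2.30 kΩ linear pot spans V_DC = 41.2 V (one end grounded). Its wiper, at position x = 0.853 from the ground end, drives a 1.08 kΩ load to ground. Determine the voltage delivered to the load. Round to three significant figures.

V_out ≈ 27.7 V

Split the track: R_lower = x·R_p = 1.962 kΩ, R_upper = (1−x)·R_p = 0.3381 kΩ.
(x·R_p) ‖ R_L = 0.6966 kΩ.
V_out = 41.2 × 0.6966/(0.3381 + 0.6966) = 27.74 V.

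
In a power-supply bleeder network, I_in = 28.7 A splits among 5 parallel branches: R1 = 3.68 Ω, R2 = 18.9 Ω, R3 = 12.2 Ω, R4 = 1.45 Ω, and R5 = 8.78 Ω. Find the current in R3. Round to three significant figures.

Total conductance ΣG = 1/3.68 + 1/18.9 + 1/12.2 + 1/1.45 + 1/8.78 = 1.210 (units of 1/Ω).
R3 takes the fraction G_k/ΣG = 0.08197/1.210 = 0.06773, so I = 28.7 × 0.06773 = 1.944 A.

I ≈ 1.94 A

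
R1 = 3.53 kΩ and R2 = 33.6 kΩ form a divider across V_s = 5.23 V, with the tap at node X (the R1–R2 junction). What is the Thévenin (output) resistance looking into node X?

R_th ≈ 3.19 kΩ

Looking into X with the source shorted: R_th = R1·R2/(R1+R2) = 3.530 × 33.6/37.13 = 3.194 kΩ.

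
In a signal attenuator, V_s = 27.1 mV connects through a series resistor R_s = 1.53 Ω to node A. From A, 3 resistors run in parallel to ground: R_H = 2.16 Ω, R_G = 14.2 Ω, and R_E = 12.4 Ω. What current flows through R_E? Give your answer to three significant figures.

Parallel bank: R_p = 1/(1/2.16 + 1/14.2 + 1/12.4) = 1.629 Ω.
V_A by voltage divider: V_A = 27.1 × 1.629/(1.53 + 1.629) = 13.97 mV.
Branch current I = V_A/R_E = 13.97/12.4 = 1.127 mA.

I ≈ 1.13 mA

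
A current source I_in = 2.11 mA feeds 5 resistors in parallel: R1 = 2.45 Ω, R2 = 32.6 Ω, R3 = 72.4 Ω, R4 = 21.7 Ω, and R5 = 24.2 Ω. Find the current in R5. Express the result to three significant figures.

ΣG = 1/2.45 + 1/32.6 + 1/72.4 + 1/21.7 + 1/24.2 = 0.5401.
R5 takes the fraction G_k/ΣG = 0.04132/0.5401 = 0.07651, so I = 2.11 × 0.07651 = 0.1614 mA.

I ≈ 0.161 mA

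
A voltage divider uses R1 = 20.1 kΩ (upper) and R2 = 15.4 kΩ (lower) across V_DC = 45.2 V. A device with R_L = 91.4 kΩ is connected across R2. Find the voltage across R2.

V_out ≈ 17.9 V

The load sits in parallel with R2, giving an effective lower resistance R2' = R2·R_L/(R2+R_L) = 13.18 kΩ.
Now apply the divider: V_out = 45.2 × 0.3960 = 17.90 V.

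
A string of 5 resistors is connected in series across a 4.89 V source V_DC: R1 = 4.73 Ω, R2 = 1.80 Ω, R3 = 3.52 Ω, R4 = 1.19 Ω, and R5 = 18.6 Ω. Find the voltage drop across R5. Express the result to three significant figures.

V ≈ 3.05 V

Series total: ΣR = 4.73 + 1.80 + 3.52 + 1.19 + 18.6 = 29.84 Ω.
V = V_DC · R/ΣR = 4.89 × 0.6233 = 3.048 V.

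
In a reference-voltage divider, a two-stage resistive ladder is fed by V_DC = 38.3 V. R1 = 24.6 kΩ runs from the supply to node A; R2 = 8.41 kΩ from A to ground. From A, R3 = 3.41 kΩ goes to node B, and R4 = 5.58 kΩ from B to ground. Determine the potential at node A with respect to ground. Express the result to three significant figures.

Node A sees R2 in parallel with the series input of stage 2, R3 + R4 = 8.990 kΩ.
Effective lower resistance at A: R2 ‖ 8.990 = 4.345 kΩ.
V_A = 38.3 × 4.345/(24.6 + 4.345) = 5.749 V.

V_A ≈ 5.75 V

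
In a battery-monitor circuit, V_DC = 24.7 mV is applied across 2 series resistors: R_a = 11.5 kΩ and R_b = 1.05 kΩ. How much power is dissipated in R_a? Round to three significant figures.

P ≈ 44.5 nW

ΣR = 12.55 kΩ → I = 24.7/12.55 = 1.968 µA.
P = I²R = 3.874 × 11.5 = 44.55 nW.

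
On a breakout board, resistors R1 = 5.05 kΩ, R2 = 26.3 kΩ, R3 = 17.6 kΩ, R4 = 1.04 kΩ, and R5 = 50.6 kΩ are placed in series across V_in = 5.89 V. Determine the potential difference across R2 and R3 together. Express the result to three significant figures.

V ≈ 2.57 V

ΣR = 5.05 + 26.3 + 17.6 + 1.04 + 50.6 = 100.6 kΩ.
R_{R2..R3} = 26.3 + 17.6 = 43.90 kΩ.
Voltage divider: V = V_in · (43.90 / 100.6) = 5.89 × 0.4364 = 2.571 V.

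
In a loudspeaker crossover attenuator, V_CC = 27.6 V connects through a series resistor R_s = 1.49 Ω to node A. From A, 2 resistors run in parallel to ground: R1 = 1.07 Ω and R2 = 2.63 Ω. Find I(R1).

I ≈ 8.72 A

Equivalent of the parallel group: R_p = 0.7606 Ω.
V_A = 27.6 × 0.7606/2.251 = 9.327 V.
I(R1) = V_A / R1 = 9.327/1.07 = 8.717 A.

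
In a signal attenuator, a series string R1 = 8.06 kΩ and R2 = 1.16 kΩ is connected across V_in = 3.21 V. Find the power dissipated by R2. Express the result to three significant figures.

P ≈ 0.141 mW

Series current I = V_in/ΣR = 3.21/9.220 = 0.3482 mA.
P(R2) = I²·R2 = (0.3482)² × 1.16 = 0.1406 mW.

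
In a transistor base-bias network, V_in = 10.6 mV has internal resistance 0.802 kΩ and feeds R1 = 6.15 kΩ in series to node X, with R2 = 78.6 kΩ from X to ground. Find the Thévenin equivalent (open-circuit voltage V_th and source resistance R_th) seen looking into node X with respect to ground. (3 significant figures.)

R1' = 0.802 + 6.15 = 6.952 kΩ (source resistance + R1).
V_th is the unloaded tap voltage: V_in · R2/(R1'+R2) = 10.6 × 0.9187 = 9.739 mV.
Zeroing V_in shorts the top of R1' to ground, so R_th = R1' ‖ R2 = 6.387 kΩ.

V_th ≈ 9.74 mV, R_th ≈ 6.39 kΩ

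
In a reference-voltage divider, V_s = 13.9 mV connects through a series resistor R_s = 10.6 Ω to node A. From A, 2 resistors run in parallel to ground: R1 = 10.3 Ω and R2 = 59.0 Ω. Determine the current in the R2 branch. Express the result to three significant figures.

Parallel bank: R_p = 1/(1/10.3 + 1/59.0) = 8.769 Ω.
Node voltage V_A = V_s · R_p/(R_s + R_p) = 13.9 × 0.4527 = 6.293 mV.
Branch current I = V_A/R2 = 6.293/59.0 = 0.1067 mA.

I ≈ 0.107 mA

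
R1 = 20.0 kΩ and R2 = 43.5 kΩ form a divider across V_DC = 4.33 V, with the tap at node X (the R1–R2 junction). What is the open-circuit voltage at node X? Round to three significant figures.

V_th ≈ 2.97 V

V_th is the unloaded tap voltage: V_DC · R2/(R1+R2) = 4.33 × 0.6850 = 2.966 V.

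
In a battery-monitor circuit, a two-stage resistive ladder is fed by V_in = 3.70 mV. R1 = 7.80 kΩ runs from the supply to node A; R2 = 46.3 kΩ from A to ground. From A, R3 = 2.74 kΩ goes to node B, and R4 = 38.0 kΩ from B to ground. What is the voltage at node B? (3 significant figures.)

The second stage (R3 + R4 = 40.74 kΩ) loads node A in parallel with R2.
Effective lower resistance at A: R2 ‖ 40.74 = 21.67 kΩ.
So V_A = 3.70 × 0.7353 = 2.721 mV.
V_B = V_A × 0.9327 = 2.538 mV.

V_B ≈ 2.54 mV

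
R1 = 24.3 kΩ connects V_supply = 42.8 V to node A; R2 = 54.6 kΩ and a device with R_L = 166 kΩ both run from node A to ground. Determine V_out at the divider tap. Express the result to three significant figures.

R2 ‖ R_L = (54.6 × 166)/(54.6 + 166) = 41.09 kΩ.
Then V_out = V_supply · R2'/(R1 + R2') = 42.8 × 41.09/65.39 = 26.89 V.
(Unloaded it would be 29.6 V; the load pulls it down.)

V_out ≈ 26.9 V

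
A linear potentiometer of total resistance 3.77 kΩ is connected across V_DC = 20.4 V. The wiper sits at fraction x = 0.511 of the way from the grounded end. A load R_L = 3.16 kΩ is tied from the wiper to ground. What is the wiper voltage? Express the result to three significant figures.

V_out ≈ 8.03 V

Split the track: R_lower = x·R_p = 1.926 kΩ, R_upper = (1−x)·R_p = 1.844 kΩ.
R_L loads the lower segment: effective lower R = 1.197 kΩ.
Then V_out = V_DC · 1.197/(1.844 + 1.197) = 8.030 V.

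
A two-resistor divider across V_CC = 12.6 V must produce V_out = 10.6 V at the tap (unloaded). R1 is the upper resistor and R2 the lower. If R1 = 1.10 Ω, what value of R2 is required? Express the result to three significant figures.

Required fraction k = V_out/V_CC = 0.8413.
So R2 = R1 · V_out/(V_CC − V_out) = 1.10 × 10.6/(12.6 − 10.6) = 1.10 × 5.300 = 5.830 Ω.

R2 ≈ 5.83 Ω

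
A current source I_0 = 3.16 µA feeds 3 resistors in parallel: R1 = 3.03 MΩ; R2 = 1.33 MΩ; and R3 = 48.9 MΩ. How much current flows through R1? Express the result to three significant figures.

I ≈ 0.946 µA

Conductances: ΣG = 1/3.03 + 1/1.33 + 1/48.9 = 1.102 (1/MΩ).
R1 takes the fraction G_k/ΣG = 0.3300/1.102 = 0.2994, so I = 3.16 × 0.2994 = 0.9461 µA.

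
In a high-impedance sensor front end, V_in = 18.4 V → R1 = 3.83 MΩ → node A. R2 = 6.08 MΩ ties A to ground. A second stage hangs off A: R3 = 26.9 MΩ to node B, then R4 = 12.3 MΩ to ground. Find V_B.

Looking into the second stage from A: R3 + R4 = 39.20 MΩ appears in parallel with R2.
R2 ‖ (R3+R4) = 5.264 MΩ.
V_A = 18.4 × 5.264/(3.83 + 5.264) = 10.65 V.
V_B = V_A × 0.3138 = 3.342 V.

V_B ≈ 3.34 V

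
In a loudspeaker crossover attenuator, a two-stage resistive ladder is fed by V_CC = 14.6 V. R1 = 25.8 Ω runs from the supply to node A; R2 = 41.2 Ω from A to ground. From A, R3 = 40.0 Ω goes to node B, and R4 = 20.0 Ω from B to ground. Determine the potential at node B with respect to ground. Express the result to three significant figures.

V_B ≈ 2.37 V

The second stage (R3 + R4 = 60.00 Ω) loads node A in parallel with R2.
R2 ‖ (R3+R4) = 24.43 Ω.
First divider: V_A = V_CC · 24.43/(25.8 + 24.43) = 7.100 V.
Stage 2 is unloaded, so V_B = V_A · R4/(R3+R4) = 7.100 × 20.0/60.00 = 2.367 V.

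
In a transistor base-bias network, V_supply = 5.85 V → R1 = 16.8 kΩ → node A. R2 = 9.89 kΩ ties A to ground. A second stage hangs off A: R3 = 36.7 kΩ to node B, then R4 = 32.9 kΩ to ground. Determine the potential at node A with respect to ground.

V_A ≈ 1.99 V

The second stage (R3 + R4 = 69.60 kΩ) loads node A in parallel with R2.
Effective lower resistance at A: R2 ‖ 69.60 = 8.660 kΩ.
So V_A = 5.85 × 0.3401 = 1.990 V.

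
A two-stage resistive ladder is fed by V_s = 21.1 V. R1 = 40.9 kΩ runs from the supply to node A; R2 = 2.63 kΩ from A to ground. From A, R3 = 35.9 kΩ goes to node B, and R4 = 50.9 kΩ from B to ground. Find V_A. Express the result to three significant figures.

V_A ≈ 1.24 V

Node A sees R2 in parallel with the series input of stage 2, R3 + R4 = 86.80 kΩ.
Effective lower resistance at A: R2 ‖ 86.80 = 2.553 kΩ.
V_A = 21.1 × 2.553/(40.9 + 2.553) = 1.240 V.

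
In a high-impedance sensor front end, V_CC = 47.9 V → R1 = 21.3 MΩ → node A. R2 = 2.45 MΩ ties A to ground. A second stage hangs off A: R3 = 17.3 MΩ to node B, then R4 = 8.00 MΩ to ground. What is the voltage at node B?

V_B ≈ 1.44 V

Node A sees R2 in parallel with the series input of stage 2, R3 + R4 = 25.30 MΩ.
R2 ‖ (R3+R4) = 2.234 MΩ.
So V_A = 47.9 × 0.09491 = 4.546 V.
Then the unloaded second divider: V_B = V_A × R4/(R3+R4) = 4.546 × 0.3162 = 1.438 V.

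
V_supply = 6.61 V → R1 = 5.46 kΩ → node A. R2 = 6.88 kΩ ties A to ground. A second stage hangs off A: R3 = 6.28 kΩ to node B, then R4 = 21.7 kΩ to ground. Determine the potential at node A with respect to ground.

Node A sees R2 in parallel with the series input of stage 2, R3 + R4 = 27.98 kΩ.
Effective lower resistance at A: R2 ‖ 27.98 = 5.522 kΩ.
So V_A = 6.61 × 0.5028 = 3.324 V.

V_A ≈ 3.32 V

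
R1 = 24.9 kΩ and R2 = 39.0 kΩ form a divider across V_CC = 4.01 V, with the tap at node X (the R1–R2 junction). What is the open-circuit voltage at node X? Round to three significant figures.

With X open, the divider is unloaded: V_th = 4.01 × 39.0/63.90 = 2.447 V.

V_th ≈ 2.45 V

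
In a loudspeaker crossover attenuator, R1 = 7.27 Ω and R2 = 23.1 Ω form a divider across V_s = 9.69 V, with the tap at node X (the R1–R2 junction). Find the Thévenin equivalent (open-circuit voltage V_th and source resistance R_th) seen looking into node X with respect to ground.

With X open, the divider is unloaded: V_th = 9.69 × 23.1/30.37 = 7.370 V.
With V_s suppressed (replaced by a short), R_th = R1 ‖ R2 = (7.270 × 23.1)/(7.270 + 23.1) = 5.530 Ω.

V_th ≈ 7.37 V, R_th ≈ 5.53 Ω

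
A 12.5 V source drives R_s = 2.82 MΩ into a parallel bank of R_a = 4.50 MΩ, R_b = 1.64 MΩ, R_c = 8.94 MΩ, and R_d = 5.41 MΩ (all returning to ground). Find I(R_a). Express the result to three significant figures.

I ≈ 0.664 µA

Combine the parallel branches: R_p = (1/4.50 + 1/1.64 + 1/8.94 + 1/5.41)⁻¹ = 0.8860 MΩ.
V_A = 12.5 × 0.8860/3.706 = 2.988 V.
Branch current I = V_A/R_a = 2.988/4.50 = 0.6641 µA.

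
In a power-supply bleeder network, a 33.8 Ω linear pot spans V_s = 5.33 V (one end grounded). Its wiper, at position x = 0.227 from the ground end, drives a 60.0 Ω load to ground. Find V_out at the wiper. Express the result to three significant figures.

V_out ≈ 1.10 V

Split the track: R_lower = x·R_p = 7.673 Ω, R_upper = (1−x)·R_p = 26.13 Ω.
Lower segment in parallel with the load: 7.673 ‖ 60.0 = 6.803 Ω.
Then V_out = V_s · 6.803/(26.13 + 6.803) = 1.101 V.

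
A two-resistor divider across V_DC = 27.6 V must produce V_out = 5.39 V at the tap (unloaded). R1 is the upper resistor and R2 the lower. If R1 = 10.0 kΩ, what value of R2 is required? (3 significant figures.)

R2 ≈ 2.43 kΩ

V_out/V_DC = R2/(R1+R2) = 0.1953.
Rearranging, R2 = R1·k/(1−k) = 10.0 × 0.2427 = 2.427 kΩ.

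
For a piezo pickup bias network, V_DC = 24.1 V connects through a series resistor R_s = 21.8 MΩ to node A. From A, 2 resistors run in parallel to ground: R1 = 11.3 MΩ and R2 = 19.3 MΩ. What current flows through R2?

I ≈ 0.308 µA

Parallel bank: R_p = 1/(1/11.3 + 1/19.3) = 7.127 MΩ.
Node voltage V_A = V_DC · R_p/(R_s + R_p) = 24.1 × 0.2464 = 5.938 V.
I(R2) = V_A / R2 = 5.938/19.3 = 0.3077 µA.
(Equivalently: I_total = 0.8331 µA, then current-divider fraction G_k/ΣG = 0.3693.)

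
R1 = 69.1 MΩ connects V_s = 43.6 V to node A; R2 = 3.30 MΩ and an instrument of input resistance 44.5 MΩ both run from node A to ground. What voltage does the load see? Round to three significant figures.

V_out ≈ 1.86 V

The load sits in parallel with R2, giving an effective lower resistance R2' = R2·R_L/(R2+R_L) = 3.072 MΩ.
Now apply the divider: V_out = 43.6 × 0.04257 = 1.856 V.
(Unloaded it would be 1.99 V; the load pulls it down.)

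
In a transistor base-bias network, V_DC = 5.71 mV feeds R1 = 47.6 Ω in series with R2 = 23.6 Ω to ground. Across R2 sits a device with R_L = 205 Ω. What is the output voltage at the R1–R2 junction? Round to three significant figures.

R2 ‖ R_L = (23.6 × 205)/(23.6 + 205) = 21.16 Ω.
Then V_out = V_DC · R2'/(R1 + R2') = 5.71 × 21.16/68.76 = 1.757 mV.
(Unloaded it would be 1.89 mV; the load pulls it down.)

V_out ≈ 1.76 mV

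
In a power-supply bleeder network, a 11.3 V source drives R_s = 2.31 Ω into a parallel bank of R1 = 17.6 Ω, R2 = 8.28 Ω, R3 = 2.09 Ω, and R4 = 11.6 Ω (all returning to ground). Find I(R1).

Combine the parallel branches: R_p = (1/17.6 + 1/8.28 + 1/2.09 + 1/11.6)⁻¹ = 1.347 Ω.
V_A = 11.3 × 1.347/3.657 = 4.163 V.
I(R1) = V_A / R1 = 4.163/17.6 = 0.2365 A.
(Equivalently: I_total = 3.090 A, then current-divider fraction G_k/ΣG = 0.07655.)

I ≈ 0.237 A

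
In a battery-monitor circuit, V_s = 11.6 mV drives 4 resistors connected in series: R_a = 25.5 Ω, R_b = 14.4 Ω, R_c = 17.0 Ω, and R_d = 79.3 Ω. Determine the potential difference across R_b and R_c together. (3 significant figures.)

Total series resistance ΣR = 25.5 + 14.4 + 17.0 + 79.3 = 136.2 Ω.
R_{R_b..R_c} = 14.4 + 17.0 = 31.40 Ω.
V = V_s · R/ΣR = 11.6 × 0.2305 = 2.674 mV.

V ≈ 2.67 mV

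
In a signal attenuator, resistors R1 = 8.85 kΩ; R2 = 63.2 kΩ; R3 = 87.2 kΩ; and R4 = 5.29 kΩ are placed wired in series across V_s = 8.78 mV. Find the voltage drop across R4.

ΣR = 8.85 + 63.2 + 87.2 + 5.29 = 164.5 kΩ.
Voltage divider: V = V_s · (5.290 / 164.5) = 8.78 × 0.03215 = 0.2823 mV.

V ≈ 0.282 mV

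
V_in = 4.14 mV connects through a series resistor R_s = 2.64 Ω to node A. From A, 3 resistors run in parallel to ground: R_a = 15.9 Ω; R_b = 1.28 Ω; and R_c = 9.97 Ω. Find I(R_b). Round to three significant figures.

Parallel bank: R_p = 1/(1/15.9 + 1/1.28 + 1/9.97) = 1.059 Ω.
V_A = 4.14 × 1.059/3.699 = 1.185 mV.
I(R_b) = V_A / R_b = 1.185/1.28 = 0.9259 mA.

I ≈ 0.926 mA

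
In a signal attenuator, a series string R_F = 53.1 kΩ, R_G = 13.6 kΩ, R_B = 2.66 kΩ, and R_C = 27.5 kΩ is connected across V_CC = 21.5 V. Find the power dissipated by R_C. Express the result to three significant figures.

P ≈ 1.35 mW

The common current is I = 21.5/96.86 = 0.2220 mA.
P(R_C) = I²·R_C = (0.2220)² × 27.5 = 1.355 mW.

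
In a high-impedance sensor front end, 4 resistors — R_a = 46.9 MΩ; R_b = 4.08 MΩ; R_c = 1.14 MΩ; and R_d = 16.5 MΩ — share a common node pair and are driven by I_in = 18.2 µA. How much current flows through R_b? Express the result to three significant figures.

I ≈ 3.70 µA

Total conductance ΣG = 1/46.9 + 1/4.08 + 1/1.14 + 1/16.5 = 1.204 (units of 1/MΩ).
Current divider: I(R_b) = I_in · G_k/ΣG = 18.2 × (0.2451/1.204) = 18.2 × 0.2035 = 3.704 µA.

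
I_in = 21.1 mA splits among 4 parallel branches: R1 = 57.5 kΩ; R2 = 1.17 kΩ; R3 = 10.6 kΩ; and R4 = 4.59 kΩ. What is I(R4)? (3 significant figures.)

Conductances: ΣG = 1/57.5 + 1/1.17 + 1/10.6 + 1/4.59 = 1.184 (1/kΩ).
By the current-divider rule, I = I_in · G_k/ΣG = 21.1 × 0.1840 = 3.882 mA.

I ≈ 3.88 mA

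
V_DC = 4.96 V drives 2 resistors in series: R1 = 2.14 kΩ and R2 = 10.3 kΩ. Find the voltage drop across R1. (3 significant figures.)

V ≈ 0.853 V

Series total: ΣR = 2.14 + 10.3 = 12.44 kΩ.
By the voltage-divider rule, V = 4.96 × 2.140/12.44 = 0.8532 V.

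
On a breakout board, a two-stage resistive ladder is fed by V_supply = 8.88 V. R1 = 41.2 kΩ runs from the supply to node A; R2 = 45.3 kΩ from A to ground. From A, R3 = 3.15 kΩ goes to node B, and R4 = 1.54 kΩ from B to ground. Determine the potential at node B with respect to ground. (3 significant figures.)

Node A sees R2 in parallel with the series input of stage 2, R3 + R4 = 4.690 kΩ.
R2 ‖ (R3+R4) = 4.250 kΩ.
First divider: V_A = V_supply · 4.250/(41.2 + 4.250) = 0.8304 V.
Stage 2 is unloaded, so V_B = V_A · R4/(R3+R4) = 0.8304 × 1.54/4.690 = 0.2727 V.

V_B ≈ 0.273 V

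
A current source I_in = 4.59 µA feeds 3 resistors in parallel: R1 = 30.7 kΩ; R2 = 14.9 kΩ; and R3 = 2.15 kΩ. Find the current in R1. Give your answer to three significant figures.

Total conductance ΣG = 1/30.7 + 1/14.9 + 1/2.15 = 0.5648 (units of 1/kΩ).
By the current-divider rule, I = I_in · G_k/ΣG = 4.59 × 0.05767 = 0.2647 µA.

I ≈ 0.265 µA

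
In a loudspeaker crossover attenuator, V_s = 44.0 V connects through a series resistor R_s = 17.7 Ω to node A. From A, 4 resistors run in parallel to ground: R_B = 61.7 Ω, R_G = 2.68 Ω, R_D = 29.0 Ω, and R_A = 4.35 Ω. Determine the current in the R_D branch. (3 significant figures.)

Parallel bank: R_p = 1/(1/61.7 + 1/2.68 + 1/29.0 + 1/4.35) = 1.530 Ω.
V_A = 44.0 × 1.530/19.23 = 3.500 V.
Branch current I = V_A/R_D = 3.500/29.0 = 0.1207 A.
(Equivalently: I_total = 2.288 A, then current-divider fraction G_k/ΣG = 0.05275.)

I ≈ 0.121 A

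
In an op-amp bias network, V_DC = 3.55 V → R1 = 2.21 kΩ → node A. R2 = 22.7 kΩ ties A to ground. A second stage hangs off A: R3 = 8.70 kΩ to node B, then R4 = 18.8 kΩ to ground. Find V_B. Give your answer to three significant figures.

Node A sees R2 in parallel with the series input of stage 2, R3 + R4 = 27.50 kΩ.
Effective lower resistance at A: R2 ‖ 27.50 = 12.44 kΩ.
So V_A = 3.55 × 0.8491 = 3.014 V.
Then the unloaded second divider: V_B = V_A × R4/(R3+R4) = 3.014 × 0.6836 = 2.061 V.

V_B ≈ 2.06 V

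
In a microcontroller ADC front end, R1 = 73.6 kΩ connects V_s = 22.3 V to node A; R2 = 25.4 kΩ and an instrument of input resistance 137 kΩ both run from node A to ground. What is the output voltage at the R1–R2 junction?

V_out ≈ 5.03 V

The load sits in parallel with R2, giving an effective lower resistance R2' = R2·R_L/(R2+R_L) = 21.43 kΩ.
Now apply the divider: V_out = 22.3 × 0.2255 = 5.028 V.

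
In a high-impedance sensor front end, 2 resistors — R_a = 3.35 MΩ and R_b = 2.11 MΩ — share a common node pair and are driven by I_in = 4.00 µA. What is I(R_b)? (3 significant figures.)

I ≈ 2.45 µA

With just two branches, the current splits inversely with resistance.
I(R_b) = 4.00 × 3.35/(3.35 + 2.11) = 4.00 × 0.6136 = 2.454 µA.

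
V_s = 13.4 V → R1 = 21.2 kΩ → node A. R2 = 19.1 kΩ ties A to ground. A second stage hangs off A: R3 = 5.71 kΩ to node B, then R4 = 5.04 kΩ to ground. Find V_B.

V_B ≈ 1.54 V

The second stage (R3 + R4 = 10.75 kΩ) loads node A in parallel with R2.
R2 ‖ (R3+R4) = 6.879 kΩ.
First divider: V_A = V_s · 6.879/(21.2 + 6.879) = 3.283 V.
Then the unloaded second divider: V_B = V_A × R4/(R3+R4) = 3.283 × 0.4688 = 1.539 V.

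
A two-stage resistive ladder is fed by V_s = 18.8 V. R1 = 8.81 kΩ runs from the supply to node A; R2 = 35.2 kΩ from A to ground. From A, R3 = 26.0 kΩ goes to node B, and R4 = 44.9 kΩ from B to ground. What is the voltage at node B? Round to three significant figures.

The second stage (R3 + R4 = 70.90 kΩ) loads node A in parallel with R2.
Effective lower resistance at A: R2 ‖ 70.90 = 23.52 kΩ.
So V_A = 18.8 × 0.7275 = 13.68 V.
Then the unloaded second divider: V_B = V_A × R4/(R3+R4) = 13.68 × 0.6333 = 8.662 V.

V_B ≈ 8.66 V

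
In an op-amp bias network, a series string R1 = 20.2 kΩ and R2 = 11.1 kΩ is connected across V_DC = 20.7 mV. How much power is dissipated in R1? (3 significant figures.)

Series current I = V_DC/ΣR = 20.7/31.30 = 0.6613 µA.
P = I²R = 0.4374 × 20.2 = 8.835 nW.

P ≈ 8.83 nW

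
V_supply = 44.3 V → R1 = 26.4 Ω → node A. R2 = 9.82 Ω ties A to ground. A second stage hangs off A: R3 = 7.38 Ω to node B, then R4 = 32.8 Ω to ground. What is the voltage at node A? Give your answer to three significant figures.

V_A ≈ 10.2 V

Looking into the second stage from A: R3 + R4 = 40.18 Ω appears in parallel with R2.
Effective lower resistance at A: R2 ‖ 40.18 = 7.891 Ω.
First divider: V_A = V_supply · 7.891/(26.4 + 7.891) = 10.19 V.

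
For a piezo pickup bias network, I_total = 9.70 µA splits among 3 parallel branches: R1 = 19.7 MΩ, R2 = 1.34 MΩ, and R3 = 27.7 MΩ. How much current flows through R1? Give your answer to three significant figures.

I ≈ 0.591 µA

Conductances: ΣG = 1/19.7 + 1/1.34 + 1/27.7 = 0.8331 (1/MΩ).
Current divider: I(R1) = I_total · G_k/ΣG = 9.70 × (0.05076/0.8331) = 9.70 × 0.06093 = 0.5910 µA.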